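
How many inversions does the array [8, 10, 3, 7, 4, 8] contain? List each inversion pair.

Finding inversions in [8, 10, 3, 7, 4, 8]:

(0, 2): arr[0]=8 > arr[2]=3
(0, 3): arr[0]=8 > arr[3]=7
(0, 4): arr[0]=8 > arr[4]=4
(1, 2): arr[1]=10 > arr[2]=3
(1, 3): arr[1]=10 > arr[3]=7
(1, 4): arr[1]=10 > arr[4]=4
(1, 5): arr[1]=10 > arr[5]=8
(3, 4): arr[3]=7 > arr[4]=4

Total inversions: 8

The array has 8 inversion(s): (0,2), (0,3), (0,4), (1,2), (1,3), (1,4), (1,5), (3,4). Each pair (i,j) satisfies i < j and arr[i] > arr[j].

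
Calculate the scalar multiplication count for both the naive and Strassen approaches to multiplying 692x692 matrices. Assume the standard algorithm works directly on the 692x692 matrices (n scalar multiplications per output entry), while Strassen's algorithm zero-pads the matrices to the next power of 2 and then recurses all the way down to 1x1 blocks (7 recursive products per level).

Matrix multiplication for 692x692 matrices:

Strassen's algorithm requires power-of-2 dimensions. Pad 692x692 to 1024x1024 (next power of 2).

Standard algorithm: 692^3 = 331373888 multiplications
Strassen's algorithm: 7^(log2(1024)) = 7^10 = 282475249 multiplications
Savings: 331373888 - 282475249 = 48898639 multiplications

Standard: 331373888 multiplications (692^3). Strassen: 282475249 multiplications (7^10, after padding to 1024x1024). Strassen reduces 8 recursive multiplications to 7 at each level.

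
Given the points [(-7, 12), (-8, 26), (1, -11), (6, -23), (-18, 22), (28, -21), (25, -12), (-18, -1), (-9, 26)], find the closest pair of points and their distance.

Computing all pairwise distances among 9 points:

d((-7, 12), (-8, 26)) = 14.0357
d((-7, 12), (1, -11)) = 24.3516
d((-7, 12), (6, -23)) = 37.3363
d((-7, 12), (-18, 22)) = 14.8661
d((-7, 12), (28, -21)) = 48.1041
d((-7, 12), (25, -12)) = 40.0
d((-7, 12), (-18, -1)) = 17.0294
d((-7, 12), (-9, 26)) = 14.1421
d((-8, 26), (1, -11)) = 38.0789
d((-8, 26), (6, -23)) = 50.9608
d((-8, 26), (-18, 22)) = 10.7703
d((-8, 26), (28, -21)) = 59.203
d((-8, 26), (25, -12)) = 50.3289
d((-8, 26), (-18, -1)) = 28.7924
d((-8, 26), (-9, 26)) = 1.0 <-- minimum
d((1, -11), (6, -23)) = 13.0
d((1, -11), (-18, 22)) = 38.0789
d((1, -11), (28, -21)) = 28.7924
d((1, -11), (25, -12)) = 24.0208
d((1, -11), (-18, -1)) = 21.4709
d((1, -11), (-9, 26)) = 38.3275
d((6, -23), (-18, 22)) = 51.0
d((6, -23), (28, -21)) = 22.0907
d((6, -23), (25, -12)) = 21.9545
d((6, -23), (-18, -1)) = 32.5576
d((6, -23), (-9, 26)) = 51.2445
d((-18, 22), (28, -21)) = 62.9682
d((-18, 22), (25, -12)) = 54.8179
d((-18, 22), (-18, -1)) = 23.0
d((-18, 22), (-9, 26)) = 9.8489
d((28, -21), (25, -12)) = 9.4868
d((28, -21), (-18, -1)) = 50.1597
d((28, -21), (-9, 26)) = 59.8164
d((25, -12), (-18, -1)) = 44.3847
d((25, -12), (-9, 26)) = 50.9902
d((-18, -1), (-9, 26)) = 28.4605

Closest pair: (-8, 26) and (-9, 26) with distance 1.0

The closest pair is (-8, 26) and (-9, 26) with Euclidean distance 1.0. For 9 points, brute-force pairwise comparison is shown above. For large n, the divide-and-conquer algorithm (sort by x, recurse on halves, check the dividing strip) achieves O(n log n).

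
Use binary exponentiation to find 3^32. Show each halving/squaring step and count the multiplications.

Computing 3^32 by squaring (build up from 3^1; each line after the first costs one multiplication):

3^1 = 3
3^2 = (3^1)^2 = 3^2 = 9
3^4 = (3^2)^2 = 9^2 = 81
3^8 = (3^4)^2 = 81^2 = 6561
3^16 = (3^8)^2 = 6561^2 = 43046721
3^32 = (3^16)^2 = 43046721^2 = 1853020188851841

Result: 1853020188851841
Multiplications needed: 5 (5 lines after 3^1)

3^32 = 1853020188851841. Using exponentiation by squaring, this requires 5 multiplications. The key idea: if the exponent is even, square the half-power; if odd, multiply by the base once.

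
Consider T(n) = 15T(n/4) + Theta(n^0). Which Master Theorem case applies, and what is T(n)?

Master Theorem for T(n) = 15T(n/4) + O(n^0):

a = 15, b = 4, c = 0
log_b(a) = log_4(15) = 1.9534

Case 1: c = 0 < log_4(15) = 1.9534
T(n) = O(n^(log_4 15))

For T(n) = 15T(n/4) + O(n^0): log_4(15) = 1.9534. This is Case 1 of the Master Theorem (c < log_b(a), work dominated by leaves), giving O(n^(log_4 15)).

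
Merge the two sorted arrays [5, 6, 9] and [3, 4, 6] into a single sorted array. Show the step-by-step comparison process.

Merging process:

Compare 5 vs 3: take 3 from right. Merged: [3]
Compare 5 vs 4: take 4 from right. Merged: [3, 4]
Compare 5 vs 6: take 5 from left. Merged: [3, 4, 5]
Compare 6 vs 6: take 6 from left. Merged: [3, 4, 5, 6]
Compare 9 vs 6: take 6 from right. Merged: [3, 4, 5, 6, 6]
Append remaining from left: [9]. Merged: [3, 4, 5, 6, 6, 9]

Final merged array: [3, 4, 5, 6, 6, 9]
Total comparisons: 5

The merged array is [3, 4, 5, 6, 6, 9], requiring 5 comparisons. The merge step runs in O(n) time where n is the total number of elements.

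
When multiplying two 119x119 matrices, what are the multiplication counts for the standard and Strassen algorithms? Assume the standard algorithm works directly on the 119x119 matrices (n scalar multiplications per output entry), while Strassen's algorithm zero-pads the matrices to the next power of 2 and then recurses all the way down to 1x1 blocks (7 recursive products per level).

Matrix multiplication for 119x119 matrices:

Strassen's algorithm requires power-of-2 dimensions. Pad 119x119 to 128x128 (next power of 2).

Standard algorithm: 119^3 = 1685159 multiplications
Strassen's algorithm: 7^(log2(128)) = 7^7 = 823543 multiplications
Savings: 1685159 - 823543 = 861616 multiplications

Standard: 1685159 multiplications (119^3). Strassen: 823543 multiplications (7^7, after padding to 128x128). Strassen reduces 8 recursive multiplications to 7 at each level.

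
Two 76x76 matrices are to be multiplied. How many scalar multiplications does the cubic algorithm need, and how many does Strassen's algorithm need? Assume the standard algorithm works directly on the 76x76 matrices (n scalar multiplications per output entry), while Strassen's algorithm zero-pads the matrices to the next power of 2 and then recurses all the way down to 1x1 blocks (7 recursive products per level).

Matrix multiplication for 76x76 matrices:

Strassen's algorithm requires power-of-2 dimensions. Pad 76x76 to 128x128 (next power of 2).

Standard algorithm: 76^3 = 438976 multiplications
Strassen's algorithm: 7^(log2(128)) = 7^7 = 823543 multiplications
Difference: 438976 - 823543 = -384567 (Strassen uses MORE here due to padding overhead — for small or just-over-power-of-2 n, padding can outweigh the per-level savings)

Standard: 438976 multiplications (76^3). Strassen: 823543 multiplications (7^7, after padding to 128x128). Strassen reduces 8 recursive multiplications to 7 at each level.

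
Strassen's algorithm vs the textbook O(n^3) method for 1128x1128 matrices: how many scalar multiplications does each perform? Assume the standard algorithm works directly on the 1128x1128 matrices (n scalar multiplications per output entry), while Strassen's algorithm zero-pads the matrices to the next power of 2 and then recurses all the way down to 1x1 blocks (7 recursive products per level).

Matrix multiplication for 1128x1128 matrices:

Strassen's algorithm requires power-of-2 dimensions. Pad 1128x1128 to 2048x2048 (next power of 2).

Standard algorithm: 1128^3 = 1435249152 multiplications
Strassen's algorithm: 7^(log2(2048)) = 7^11 = 1977326743 multiplications
Difference: 1435249152 - 1977326743 = -542077591 (Strassen uses MORE here due to padding overhead — for small or just-over-power-of-2 n, padding can outweigh the per-level savings)

Standard: 1435249152 multiplications (1128^3). Strassen: 1977326743 multiplications (7^11, after padding to 2048x2048). Strassen reduces 8 recursive multiplications to 7 at each level.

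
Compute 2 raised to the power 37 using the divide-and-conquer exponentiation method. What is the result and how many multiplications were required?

Computing 2^37 by squaring (build up from 2^1; each line after the first costs one multiplication):

2^1 = 2
2^2 = (2^1)^2 = 2^2 = 4
2^4 = (2^2)^2 = 4^2 = 16
2^8 = (2^4)^2 = 16^2 = 256
2^9 = 2 * 2^8 = 2 * 256 = 512
2^18 = (2^9)^2 = 512^2 = 262144
2^36 = (2^18)^2 = 262144^2 = 68719476736
2^37 = 2 * 2^36 = 2 * 68719476736 = 137438953472

Result: 137438953472
Multiplications needed: 7 (7 lines after 2^1)

2^37 = 137438953472. Using exponentiation by squaring, this requires 7 multiplications. The key idea: if the exponent is even, square the half-power; if odd, multiply by the base once.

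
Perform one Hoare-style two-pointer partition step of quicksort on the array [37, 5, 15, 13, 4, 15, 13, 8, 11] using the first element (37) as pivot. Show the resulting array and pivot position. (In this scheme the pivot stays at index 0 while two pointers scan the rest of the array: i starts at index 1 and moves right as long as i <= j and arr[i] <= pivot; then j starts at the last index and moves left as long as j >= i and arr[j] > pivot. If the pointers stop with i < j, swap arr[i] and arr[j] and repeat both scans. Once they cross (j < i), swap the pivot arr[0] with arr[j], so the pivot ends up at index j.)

Hoare-style two-pointer partition with pivot = 37:

Initial array: [37, 5, 15, 13, 4, 15, 13, 8, 11]

Pointers start at i = 1, j = 8.
i ends at 9, j ends at 8: the pointers have crossed (j < i), so scanning stops.

Swap pivot arr[0] with arr[8] to place pivot at position 8: [11, 5, 15, 13, 4, 15, 13, 8, 37]
Pivot position: 8

After partitioning with pivot 37, the array becomes [11, 5, 15, 13, 4, 15, 13, 8, 37]. The pivot is placed at index 8. All elements to the left of the pivot are <= 37, and all elements to the right are > 37.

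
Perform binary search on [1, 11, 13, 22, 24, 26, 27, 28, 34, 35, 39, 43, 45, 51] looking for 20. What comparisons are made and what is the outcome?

Binary search for 20 in [1, 11, 13, 22, 24, 26, 27, 28, 34, 35, 39, 43, 45, 51]:

lo=0, hi=13, mid=6, arr[mid]=27 -> 27 > 20, search left half
lo=0, hi=5, mid=2, arr[mid]=13 -> 13 < 20, search right half
lo=3, hi=5, mid=4, arr[mid]=24 -> 24 > 20, search left half
lo=3, hi=3, mid=3, arr[mid]=22 -> 22 > 20, search left half
lo=3 > hi=2, target 20 not found

Binary search determines that 20 is not in the array after 4 comparisons. The search space was exhausted without finding the target.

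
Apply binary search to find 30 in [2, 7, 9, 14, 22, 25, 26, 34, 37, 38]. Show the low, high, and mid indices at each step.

Binary search for 30 in [2, 7, 9, 14, 22, 25, 26, 34, 37, 38]:

lo=0, hi=9, mid=4, arr[mid]=22 -> 22 < 30, search right half
lo=5, hi=9, mid=7, arr[mid]=34 -> 34 > 30, search left half
lo=5, hi=6, mid=5, arr[mid]=25 -> 25 < 30, search right half
lo=6, hi=6, mid=6, arr[mid]=26 -> 26 < 30, search right half
lo=7 > hi=6, target 30 not found

Binary search determines that 30 is not in the array after 4 comparisons. The search space was exhausted without finding the target.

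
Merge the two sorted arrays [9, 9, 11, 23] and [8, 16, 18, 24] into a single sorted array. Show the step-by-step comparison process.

Merging process:

Compare 9 vs 8: take 8 from right. Merged: [8]
Compare 9 vs 16: take 9 from left. Merged: [8, 9]
Compare 9 vs 16: take 9 from left. Merged: [8, 9, 9]
Compare 11 vs 16: take 11 from left. Merged: [8, 9, 9, 11]
Compare 23 vs 16: take 16 from right. Merged: [8, 9, 9, 11, 16]
Compare 23 vs 18: take 18 from right. Merged: [8, 9, 9, 11, 16, 18]
Compare 23 vs 24: take 23 from left. Merged: [8, 9, 9, 11, 16, 18, 23]
Append remaining from right: [24]. Merged: [8, 9, 9, 11, 16, 18, 23, 24]

Final merged array: [8, 9, 9, 11, 16, 18, 23, 24]
Total comparisons: 7

The merged array is [8, 9, 9, 11, 16, 18, 23, 24], requiring 7 comparisons. The merge step runs in O(n) time where n is the total number of elements.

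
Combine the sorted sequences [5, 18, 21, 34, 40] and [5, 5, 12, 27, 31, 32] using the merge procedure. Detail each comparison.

Merging process:

Compare 5 vs 5: take 5 from left. Merged: [5]
Compare 18 vs 5: take 5 from right. Merged: [5, 5]
Compare 18 vs 5: take 5 from right. Merged: [5, 5, 5]
Compare 18 vs 12: take 12 from right. Merged: [5, 5, 5, 12]
Compare 18 vs 27: take 18 from left. Merged: [5, 5, 5, 12, 18]
Compare 21 vs 27: take 21 from left. Merged: [5, 5, 5, 12, 18, 21]
Compare 34 vs 27: take 27 from right. Merged: [5, 5, 5, 12, 18, 21, 27]
Compare 34 vs 31: take 31 from right. Merged: [5, 5, 5, 12, 18, 21, 27, 31]
Compare 34 vs 32: take 32 from right. Merged: [5, 5, 5, 12, 18, 21, 27, 31, 32]
Append remaining from left: [34, 40]. Merged: [5, 5, 5, 12, 18, 21, 27, 31, 32, 34, 40]

Final merged array: [5, 5, 5, 12, 18, 21, 27, 31, 32, 34, 40]
Total comparisons: 9

The merged array is [5, 5, 5, 12, 18, 21, 27, 31, 32, 34, 40], requiring 9 comparisons. The merge step runs in O(n) time where n is the total number of elements.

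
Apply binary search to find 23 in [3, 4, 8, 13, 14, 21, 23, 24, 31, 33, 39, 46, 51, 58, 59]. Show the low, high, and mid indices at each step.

Binary search for 23 in [3, 4, 8, 13, 14, 21, 23, 24, 31, 33, 39, 46, 51, 58, 59]:

lo=0, hi=14, mid=7, arr[mid]=24 -> 24 > 23, search left half
lo=0, hi=6, mid=3, arr[mid]=13 -> 13 < 23, search right half
lo=4, hi=6, mid=5, arr[mid]=21 -> 21 < 23, search right half
lo=6, hi=6, mid=6, arr[mid]=23 -> Found target at index 6!

Binary search finds 23 at index 6 after 4 comparisons. The search repeatedly halves the search space by comparing with the middle element.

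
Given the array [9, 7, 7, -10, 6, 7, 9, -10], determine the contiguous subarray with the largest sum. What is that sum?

Using Kadane's algorithm on [9, 7, 7, -10, 6, 7, 9, -10]:

Scanning through the array:
Position 1 (value 7): max_ending_here = 16, max_so_far = 16
Position 2 (value 7): max_ending_here = 23, max_so_far = 23
Position 3 (value -10): max_ending_here = 13, max_so_far = 23
Position 4 (value 6): max_ending_here = 19, max_so_far = 23
Position 5 (value 7): max_ending_here = 26, max_so_far = 26
Position 6 (value 9): max_ending_here = 35, max_so_far = 35
Position 7 (value -10): max_ending_here = 25, max_so_far = 35

Maximum subarray: [9, 7, 7, -10, 6, 7, 9]
Maximum sum: 35

The maximum subarray is [9, 7, 7, -10, 6, 7, 9] with sum 35. This subarray runs from index 0 to index 6.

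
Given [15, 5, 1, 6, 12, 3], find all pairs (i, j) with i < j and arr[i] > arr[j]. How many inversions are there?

Finding inversions in [15, 5, 1, 6, 12, 3]:

(0, 1): arr[0]=15 > arr[1]=5
(0, 2): arr[0]=15 > arr[2]=1
(0, 3): arr[0]=15 > arr[3]=6
(0, 4): arr[0]=15 > arr[4]=12
(0, 5): arr[0]=15 > arr[5]=3
(1, 2): arr[1]=5 > arr[2]=1
(1, 5): arr[1]=5 > arr[5]=3
(3, 5): arr[3]=6 > arr[5]=3
(4, 5): arr[4]=12 > arr[5]=3

Total inversions: 9

The array has 9 inversion(s): (0,1), (0,2), (0,3), (0,4), (0,5), (1,2), (1,5), (3,5), (4,5). Each pair (i,j) satisfies i < j and arr[i] > arr[j].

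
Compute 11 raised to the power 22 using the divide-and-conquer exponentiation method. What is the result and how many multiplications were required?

Computing 11^22 by squaring (build up from 11^1; each line after the first costs one multiplication):

11^1 = 11
11^2 = (11^1)^2 = 11^2 = 121
11^4 = (11^2)^2 = 121^2 = 14641
11^5 = 11 * 11^4 = 11 * 14641 = 161051
11^10 = (11^5)^2 = 161051^2 = 25937424601
11^11 = 11 * 11^10 = 11 * 25937424601 = 285311670611
11^22 = (11^11)^2 = 285311670611^2 = 81402749386839761113321

Result: 81402749386839761113321
Multiplications needed: 6 (6 lines after 11^1)

11^22 = 81402749386839761113321. Using exponentiation by squaring, this requires 6 multiplications. The key idea: if the exponent is even, square the half-power; if odd, multiply by the base once.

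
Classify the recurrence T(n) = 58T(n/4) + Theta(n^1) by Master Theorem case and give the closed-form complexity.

Master Theorem for T(n) = 58T(n/4) + O(n^1):

a = 58, b = 4, c = 1
log_b(a) = log_4(58) = 2.9290

Case 1: c = 1 < log_4(58) = 2.9290
T(n) = O(n^(log_4 58))

For T(n) = 58T(n/4) + O(n^1): log_4(58) = 2.9290. This is Case 1 of the Master Theorem (c < log_b(a), work dominated by leaves), giving O(n^(log_4 58)).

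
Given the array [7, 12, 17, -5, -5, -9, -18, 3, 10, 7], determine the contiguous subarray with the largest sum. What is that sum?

Using Kadane's algorithm on [7, 12, 17, -5, -5, -9, -18, 3, 10, 7]:

Scanning through the array:
Position 1 (value 12): max_ending_here = 19, max_so_far = 19
Position 2 (value 17): max_ending_here = 36, max_so_far = 36
Position 3 (value -5): max_ending_here = 31, max_so_far = 36
Position 4 (value -5): max_ending_here = 26, max_so_far = 36
Position 5 (value -9): max_ending_here = 17, max_so_far = 36
Position 6 (value -18): max_ending_here = -1, max_so_far = 36
Position 7 (value 3): max_ending_here = 3, max_so_far = 36
Position 8 (value 10): max_ending_here = 13, max_so_far = 36
Position 9 (value 7): max_ending_here = 20, max_so_far = 36

Maximum subarray: [7, 12, 17]
Maximum sum: 36

The maximum subarray is [7, 12, 17] with sum 36. This subarray runs from index 0 to index 2.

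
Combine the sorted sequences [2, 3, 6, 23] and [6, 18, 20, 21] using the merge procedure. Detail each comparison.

Merging process:

Compare 2 vs 6: take 2 from left. Merged: [2]
Compare 3 vs 6: take 3 from left. Merged: [2, 3]
Compare 6 vs 6: take 6 from left. Merged: [2, 3, 6]
Compare 23 vs 6: take 6 from right. Merged: [2, 3, 6, 6]
Compare 23 vs 18: take 18 from right. Merged: [2, 3, 6, 6, 18]
Compare 23 vs 20: take 20 from right. Merged: [2, 3, 6, 6, 18, 20]
Compare 23 vs 21: take 21 from right. Merged: [2, 3, 6, 6, 18, 20, 21]
Append remaining from left: [23]. Merged: [2, 3, 6, 6, 18, 20, 21, 23]

Final merged array: [2, 3, 6, 6, 18, 20, 21, 23]
Total comparisons: 7

The merged array is [2, 3, 6, 6, 18, 20, 21, 23], requiring 7 comparisons. The merge step runs in O(n) time where n is the total number of elements.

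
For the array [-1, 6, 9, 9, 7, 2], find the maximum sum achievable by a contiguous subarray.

Using Kadane's algorithm on [-1, 6, 9, 9, 7, 2]:

Scanning through the array:
Position 1 (value 6): max_ending_here = 6, max_so_far = 6
Position 2 (value 9): max_ending_here = 15, max_so_far = 15
Position 3 (value 9): max_ending_here = 24, max_so_far = 24
Position 4 (value 7): max_ending_here = 31, max_so_far = 31
Position 5 (value 2): max_ending_here = 33, max_so_far = 33

Maximum subarray: [6, 9, 9, 7, 2]
Maximum sum: 33

The maximum subarray is [6, 9, 9, 7, 2] with sum 33. This subarray runs from index 1 to index 5.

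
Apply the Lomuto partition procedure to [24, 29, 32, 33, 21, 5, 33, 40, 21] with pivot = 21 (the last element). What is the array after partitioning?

Lomuto partition with pivot = 21:

Initial array: [24, 29, 32, 33, 21, 5, 33, 40, 21]

arr[0]=24 > 21: no swap
arr[1]=29 > 21: no swap
arr[2]=32 > 21: no swap
arr[3]=33 > 21: no swap
arr[4]=21 <= 21: swap with position 0, array becomes [21, 29, 32, 33, 24, 5, 33, 40, 21]
arr[5]=5 <= 21: swap with position 1, array becomes [21, 5, 32, 33, 24, 29, 33, 40, 21]
arr[6]=33 > 21: no swap
arr[7]=40 > 21: no swap

Place pivot at position 2: [21, 5, 21, 33, 24, 29, 33, 40, 32]
Pivot position: 2

After partitioning with pivot 21, the array becomes [21, 5, 21, 33, 24, 29, 33, 40, 32]. The pivot is placed at index 2. All elements to the left of the pivot are <= 21, and all elements to the right are > 21.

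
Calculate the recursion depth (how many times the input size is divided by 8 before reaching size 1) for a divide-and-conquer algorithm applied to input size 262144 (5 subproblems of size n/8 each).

For divide and conquer with division factor 8:

Problem sizes at each level:
Level 0: 262144
Level 1: 32768
Level 2: 4096
Level 3: 512
Level 4: 64
Level 5: 8
Level 6: 1

The root is level 0 and the size-1 base case is level 6 (the tree spans levels 0 through 6, i.e. 7 levels counting the root), so the depth is the number of divisions: log_8(262144) = 6

The recursion tree depth is log_8(262144) = 6. At each level, the problem size is divided by 8, so it takes 6 divisions to reduce to a base case of size 1. The algorithm makes 5 recursive calls at each level.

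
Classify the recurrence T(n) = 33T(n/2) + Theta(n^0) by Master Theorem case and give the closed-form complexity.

Master Theorem for T(n) = 33T(n/2) + O(n^0):

a = 33, b = 2, c = 0
log_b(a) = log_2(33) = 5.0444

Case 1: c = 0 < log_2(33) = 5.0444
T(n) = O(n^(log_2 33))

For T(n) = 33T(n/2) + O(n^0): log_2(33) = 5.0444. This is Case 1 of the Master Theorem (c < log_b(a), work dominated by leaves), giving O(n^(log_2 33)).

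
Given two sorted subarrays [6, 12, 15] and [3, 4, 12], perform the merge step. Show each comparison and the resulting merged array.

Merging process:

Compare 6 vs 3: take 3 from right. Merged: [3]
Compare 6 vs 4: take 4 from right. Merged: [3, 4]
Compare 6 vs 12: take 6 from left. Merged: [3, 4, 6]
Compare 12 vs 12: take 12 from left. Merged: [3, 4, 6, 12]
Compare 15 vs 12: take 12 from right. Merged: [3, 4, 6, 12, 12]
Append remaining from left: [15]. Merged: [3, 4, 6, 12, 12, 15]

Final merged array: [3, 4, 6, 12, 12, 15]
Total comparisons: 5

The merged array is [3, 4, 6, 12, 12, 15], requiring 5 comparisons. The merge step runs in O(n) time where n is the total number of elements.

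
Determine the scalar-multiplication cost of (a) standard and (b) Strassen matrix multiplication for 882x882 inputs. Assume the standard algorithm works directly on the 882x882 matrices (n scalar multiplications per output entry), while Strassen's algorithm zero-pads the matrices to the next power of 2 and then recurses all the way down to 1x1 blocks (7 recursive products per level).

Matrix multiplication for 882x882 matrices:

Strassen's algorithm requires power-of-2 dimensions. Pad 882x882 to 1024x1024 (next power of 2).

Standard algorithm: 882^3 = 686128968 multiplications
Strassen's algorithm: 7^(log2(1024)) = 7^10 = 282475249 multiplications
Savings: 686128968 - 282475249 = 403653719 multiplications

Standard: 686128968 multiplications (882^3). Strassen: 282475249 multiplications (7^10, after padding to 1024x1024). Strassen reduces 8 recursive multiplications to 7 at each level.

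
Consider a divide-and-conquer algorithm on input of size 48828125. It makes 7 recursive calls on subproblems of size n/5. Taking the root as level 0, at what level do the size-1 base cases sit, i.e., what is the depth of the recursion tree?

For divide and conquer with division factor 5:

Problem sizes at each level:
Level 0: 48828125
Level 1: 9765625
Level 2: 1953125
Level 3: 390625
Level 4: 78125
Level 5: 15625
Level 6: 3125
Level 7: 625
Level 8: 125
Level 9: 25
Level 10: 5
Level 11: 1

The root is level 0 and the size-1 base case is level 11 (the tree spans levels 0 through 11, i.e. 12 levels counting the root), so the depth is the number of divisions: log_5(48828125) = 11

The recursion tree depth is log_5(48828125) = 11. At each level, the problem size is divided by 5, so it takes 11 divisions to reduce to a base case of size 1. The algorithm makes 7 recursive calls at each level.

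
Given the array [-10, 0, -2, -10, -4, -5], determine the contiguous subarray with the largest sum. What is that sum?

Using Kadane's algorithm on [-10, 0, -2, -10, -4, -5]:

Scanning through the array:
Position 1 (value 0): max_ending_here = 0, max_so_far = 0
Position 2 (value -2): max_ending_here = -2, max_so_far = 0
Position 3 (value -10): max_ending_here = -10, max_so_far = 0
Position 4 (value -4): max_ending_here = -4, max_so_far = 0
Position 5 (value -5): max_ending_here = -5, max_so_far = 0

Maximum subarray: [0]
Maximum sum: 0

The maximum subarray is [0] with sum 0. This subarray runs from index 1 to index 1.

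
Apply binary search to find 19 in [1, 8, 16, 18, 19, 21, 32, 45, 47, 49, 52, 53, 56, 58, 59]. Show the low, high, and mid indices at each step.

Binary search for 19 in [1, 8, 16, 18, 19, 21, 32, 45, 47, 49, 52, 53, 56, 58, 59]:

lo=0, hi=14, mid=7, arr[mid]=45 -> 45 > 19, search left half
lo=0, hi=6, mid=3, arr[mid]=18 -> 18 < 19, search right half
lo=4, hi=6, mid=5, arr[mid]=21 -> 21 > 19, search left half
lo=4, hi=4, mid=4, arr[mid]=19 -> Found target at index 4!

Binary search finds 19 at index 4 after 4 comparisons. The search repeatedly halves the search space by comparing with the middle element.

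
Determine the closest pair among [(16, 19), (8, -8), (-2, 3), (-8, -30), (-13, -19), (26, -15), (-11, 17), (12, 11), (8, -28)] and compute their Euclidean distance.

Computing all pairwise distances among 9 points:

d((16, 19), (8, -8)) = 28.1603
d((16, 19), (-2, 3)) = 24.0832
d((16, 19), (-8, -30)) = 54.5619
d((16, 19), (-13, -19)) = 47.8017
d((16, 19), (26, -15)) = 35.4401
d((16, 19), (-11, 17)) = 27.074
d((16, 19), (12, 11)) = 8.9443 <-- minimum
d((16, 19), (8, -28)) = 47.676
d((8, -8), (-2, 3)) = 14.8661
d((8, -8), (-8, -30)) = 27.2029
d((8, -8), (-13, -19)) = 23.7065
d((8, -8), (26, -15)) = 19.3132
d((8, -8), (-11, 17)) = 31.4006
d((8, -8), (12, 11)) = 19.4165
d((8, -8), (8, -28)) = 20.0
d((-2, 3), (-8, -30)) = 33.541
d((-2, 3), (-13, -19)) = 24.5967
d((-2, 3), (26, -15)) = 33.2866
d((-2, 3), (-11, 17)) = 16.6433
d((-2, 3), (12, 11)) = 16.1245
d((-2, 3), (8, -28)) = 32.573
d((-8, -30), (-13, -19)) = 12.083
d((-8, -30), (26, -15)) = 37.1618
d((-8, -30), (-11, 17)) = 47.0956
d((-8, -30), (12, 11)) = 45.618
d((-8, -30), (8, -28)) = 16.1245
d((-13, -19), (26, -15)) = 39.2046
d((-13, -19), (-11, 17)) = 36.0555
d((-13, -19), (12, 11)) = 39.0512
d((-13, -19), (8, -28)) = 22.8473
d((26, -15), (-11, 17)) = 48.9183
d((26, -15), (12, 11)) = 29.5296
d((26, -15), (8, -28)) = 22.2036
d((-11, 17), (12, 11)) = 23.7697
d((-11, 17), (8, -28)) = 48.8467
d((12, 11), (8, -28)) = 39.2046

Closest pair: (16, 19) and (12, 11) with distance 8.9443

The closest pair is (16, 19) and (12, 11) with Euclidean distance 8.9443. For 9 points, brute-force pairwise comparison is shown above. For large n, the divide-and-conquer algorithm (sort by x, recurse on halves, check the dividing strip) achieves O(n log n).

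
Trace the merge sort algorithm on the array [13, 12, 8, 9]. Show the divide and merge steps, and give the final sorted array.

Merge sort trace:

Split: [13, 12, 8, 9] -> [13, 12] and [8, 9]
  Split: [13, 12] -> [13] and [12]
  Merge: [13] + [12] -> [12, 13]
  Split: [8, 9] -> [8] and [9]
  Merge: [8] + [9] -> [8, 9]
Merge: [12, 13] + [8, 9] -> [8, 9, 12, 13]

Final sorted array: [8, 9, 12, 13]

The merge sort proceeds by recursively splitting the array and merging sorted halves.
After all merges, the sorted array is [8, 9, 12, 13].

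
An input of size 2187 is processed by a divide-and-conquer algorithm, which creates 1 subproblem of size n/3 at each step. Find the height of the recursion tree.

For divide and conquer with division factor 3:

Problem sizes at each level:
Level 0: 2187
Level 1: 729
Level 2: 243
Level 3: 81
Level 4: 27
Level 5: 9
Level 6: 3
Level 7: 1

The root is level 0 and the size-1 base case is level 7 (the tree spans levels 0 through 7, i.e. 8 levels counting the root), so the depth is the number of divisions: log_3(2187) = 7

The recursion tree depth is log_3(2187) = 7. At each level, the problem size is divided by 3, so it takes 7 divisions to reduce to a base case of size 1. The algorithm makes 1 recursive call at each level.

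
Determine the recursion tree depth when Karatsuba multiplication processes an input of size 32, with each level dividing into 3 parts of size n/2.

For divide and conquer with division factor 2:

Problem sizes at each level:
Level 0: 32
Level 1: 16
Level 2: 8
Level 3: 4
Level 4: 2
Level 5: 1

The root is level 0 and the size-1 base case is level 5 (the tree spans levels 0 through 5, i.e. 6 levels counting the root), so the depth is the number of divisions: log_2(32) = 5

The recursion tree depth is log_2(32) = 5. At each level, the problem size is divided by 2, so it takes 5 divisions to reduce to a base case of size 1. The algorithm makes 3 recursive calls at each level.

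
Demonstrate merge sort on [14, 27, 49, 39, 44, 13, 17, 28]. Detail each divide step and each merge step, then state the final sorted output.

Merge sort trace:

Split: [14, 27, 49, 39, 44, 13, 17, 28] -> [14, 27, 49, 39] and [44, 13, 17, 28]
  Split: [14, 27, 49, 39] -> [14, 27] and [49, 39]
    Split: [14, 27] -> [14] and [27]
    Merge: [14] + [27] -> [14, 27]
    Split: [49, 39] -> [49] and [39]
    Merge: [49] + [39] -> [39, 49]
  Merge: [14, 27] + [39, 49] -> [14, 27, 39, 49]
  Split: [44, 13, 17, 28] -> [44, 13] and [17, 28]
    Split: [44, 13] -> [44] and [13]
    Merge: [44] + [13] -> [13, 44]
    Split: [17, 28] -> [17] and [28]
    Merge: [17] + [28] -> [17, 28]
  Merge: [13, 44] + [17, 28] -> [13, 17, 28, 44]
Merge: [14, 27, 39, 49] + [13, 17, 28, 44] -> [13, 14, 17, 27, 28, 39, 44, 49]

Final sorted array: [13, 14, 17, 27, 28, 39, 44, 49]

The merge sort proceeds by recursively splitting the array and merging sorted halves.
After all merges, the sorted array is [13, 14, 17, 27, 28, 39, 44, 49].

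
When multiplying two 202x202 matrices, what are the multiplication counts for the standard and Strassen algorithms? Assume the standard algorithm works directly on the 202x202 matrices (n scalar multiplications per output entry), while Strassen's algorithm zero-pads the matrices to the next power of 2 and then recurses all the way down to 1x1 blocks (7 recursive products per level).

Matrix multiplication for 202x202 matrices:

Strassen's algorithm requires power-of-2 dimensions. Pad 202x202 to 256x256 (next power of 2).

Standard algorithm: 202^3 = 8242408 multiplications
Strassen's algorithm: 7^(log2(256)) = 7^8 = 5764801 multiplications
Savings: 8242408 - 5764801 = 2477607 multiplications

Standard: 8242408 multiplications (202^3). Strassen: 5764801 multiplications (7^8, after padding to 256x256). Strassen reduces 8 recursive multiplications to 7 at each level.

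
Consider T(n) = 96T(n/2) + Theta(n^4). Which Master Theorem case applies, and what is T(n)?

Master Theorem for T(n) = 96T(n/2) + O(n^4):

a = 96, b = 2, c = 4
log_b(a) = log_2(96) = 6.5850

Case 1: c = 4 < log_2(96) = 6.5850
T(n) = O(n^(log_2 96))

For T(n) = 96T(n/2) + O(n^4): log_2(96) = 6.5850. This is Case 1 of the Master Theorem (c < log_b(a), work dominated by leaves), giving O(n^(log_2 96)).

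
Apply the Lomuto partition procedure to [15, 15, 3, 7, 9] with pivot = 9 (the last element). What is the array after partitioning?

Lomuto partition with pivot = 9:

Initial array: [15, 15, 3, 7, 9]

arr[0]=15 > 9: no swap
arr[1]=15 > 9: no swap
arr[2]=3 <= 9: swap with position 0, array becomes [3, 15, 15, 7, 9]
arr[3]=7 <= 9: swap with position 1, array becomes [3, 7, 15, 15, 9]

Place pivot at position 2: [3, 7, 9, 15, 15]
Pivot position: 2

After partitioning with pivot 9, the array becomes [3, 7, 9, 15, 15]. The pivot is placed at index 2. All elements to the left of the pivot are <= 9, and all elements to the right are > 9.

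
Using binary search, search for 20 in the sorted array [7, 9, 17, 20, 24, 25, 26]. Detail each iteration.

Binary search for 20 in [7, 9, 17, 20, 24, 25, 26]:

lo=0, hi=6, mid=3, arr[mid]=20 -> Found target at index 3!

Binary search finds 20 at index 3 after 1 comparisons. The search repeatedly halves the search space by comparing with the middle element.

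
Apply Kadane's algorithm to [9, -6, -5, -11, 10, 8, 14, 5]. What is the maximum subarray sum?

Using Kadane's algorithm on [9, -6, -5, -11, 10, 8, 14, 5]:

Scanning through the array:
Position 1 (value -6): max_ending_here = 3, max_so_far = 9
Position 2 (value -5): max_ending_here = -2, max_so_far = 9
Position 3 (value -11): max_ending_here = -11, max_so_far = 9
Position 4 (value 10): max_ending_here = 10, max_so_far = 10
Position 5 (value 8): max_ending_here = 18, max_so_far = 18
Position 6 (value 14): max_ending_here = 32, max_so_far = 32
Position 7 (value 5): max_ending_here = 37, max_so_far = 37

Maximum subarray: [10, 8, 14, 5]
Maximum sum: 37

The maximum subarray is [10, 8, 14, 5] with sum 37. This subarray runs from index 4 to index 7.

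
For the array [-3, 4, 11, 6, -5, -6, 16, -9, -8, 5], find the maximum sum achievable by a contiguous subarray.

Using Kadane's algorithm on [-3, 4, 11, 6, -5, -6, 16, -9, -8, 5]:

Scanning through the array:
Position 1 (value 4): max_ending_here = 4, max_so_far = 4
Position 2 (value 11): max_ending_here = 15, max_so_far = 15
Position 3 (value 6): max_ending_here = 21, max_so_far = 21
Position 4 (value -5): max_ending_here = 16, max_so_far = 21
Position 5 (value -6): max_ending_here = 10, max_so_far = 21
Position 6 (value 16): max_ending_here = 26, max_so_far = 26
Position 7 (value -9): max_ending_here = 17, max_so_far = 26
Position 8 (value -8): max_ending_here = 9, max_so_far = 26
Position 9 (value 5): max_ending_here = 14, max_so_far = 26

Maximum subarray: [4, 11, 6, -5, -6, 16]
Maximum sum: 26

The maximum subarray is [4, 11, 6, -5, -6, 16] with sum 26. This subarray runs from index 1 to index 6.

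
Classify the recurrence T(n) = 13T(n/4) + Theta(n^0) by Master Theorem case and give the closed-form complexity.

Master Theorem for T(n) = 13T(n/4) + O(n^0):

a = 13, b = 4, c = 0
log_b(a) = log_4(13) = 1.8502

Case 1: c = 0 < log_4(13) = 1.8502
T(n) = O(n^(log_4 13))

For T(n) = 13T(n/4) + O(n^0): log_4(13) = 1.8502. This is Case 1 of the Master Theorem (c < log_b(a), work dominated by leaves), giving O(n^(log_4 13)).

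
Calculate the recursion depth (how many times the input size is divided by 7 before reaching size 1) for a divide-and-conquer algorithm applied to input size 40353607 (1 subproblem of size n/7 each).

For divide and conquer with division factor 7:

Problem sizes at each level:
Level 0: 40353607
Level 1: 5764801
Level 2: 823543
Level 3: 117649
Level 4: 16807
Level 5: 2401
Level 6: 343
Level 7: 49
Level 8: 7
Level 9: 1

The root is level 0 and the size-1 base case is level 9 (the tree spans levels 0 through 9, i.e. 10 levels counting the root), so the depth is the number of divisions: log_7(40353607) = 9

The recursion tree depth is log_7(40353607) = 9. At each level, the problem size is divided by 7, so it takes 9 divisions to reduce to a base case of size 1. The algorithm makes 1 recursive call at each level.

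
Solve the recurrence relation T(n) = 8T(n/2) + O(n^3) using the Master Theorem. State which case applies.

Master Theorem for T(n) = 8T(n/2) + O(n^3):

a = 8, b = 2, c = 3
log_b(a) = log_2(8) = 3.0000

Case 2: c = 3 = log_2(8) = 3.0000
T(n) = O(n^3 log n) = O(n^3 log n)

For T(n) = 8T(n/2) + O(n^3): log_2(8) = 3.0000. This is Case 2 of the Master Theorem (c = log_b(a), equal work at all levels), giving O(n^3 log n).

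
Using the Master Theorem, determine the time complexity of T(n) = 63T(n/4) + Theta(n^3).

Master Theorem for T(n) = 63T(n/4) + O(n^3):

a = 63, b = 4, c = 3
log_b(a) = log_4(63) = 2.9886

Case 3: c = 3 > log_4(63) = 2.9886
T(n) = O(n^3) = O(n^3)

For T(n) = 63T(n/4) + O(n^3): log_4(63) = 2.9886. This is Case 3 of the Master Theorem (c > log_b(a), work dominated by root), giving O(n^3).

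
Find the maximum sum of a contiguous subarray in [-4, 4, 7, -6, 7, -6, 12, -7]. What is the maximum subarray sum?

Using Kadane's algorithm on [-4, 4, 7, -6, 7, -6, 12, -7]:

Scanning through the array:
Position 1 (value 4): max_ending_here = 4, max_so_far = 4
Position 2 (value 7): max_ending_here = 11, max_so_far = 11
Position 3 (value -6): max_ending_here = 5, max_so_far = 11
Position 4 (value 7): max_ending_here = 12, max_so_far = 12
Position 5 (value -6): max_ending_here = 6, max_so_far = 12
Position 6 (value 12): max_ending_here = 18, max_so_far = 18
Position 7 (value -7): max_ending_here = 11, max_so_far = 18

Maximum subarray: [4, 7, -6, 7, -6, 12]
Maximum sum: 18

The maximum subarray is [4, 7, -6, 7, -6, 12] with sum 18. This subarray runs from index 1 to index 6.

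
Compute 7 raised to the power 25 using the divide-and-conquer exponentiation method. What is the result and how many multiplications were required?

Computing 7^25 by squaring (build up from 7^1; each line after the first costs one multiplication):

7^1 = 7
7^2 = (7^1)^2 = 7^2 = 49
7^3 = 7 * 7^2 = 7 * 49 = 343
7^6 = (7^3)^2 = 343^2 = 117649
7^12 = (7^6)^2 = 117649^2 = 13841287201
7^24 = (7^12)^2 = 13841287201^2 = 191581231380566414401
7^25 = 7 * 7^24 = 7 * 191581231380566414401 = 1341068619663964900807

Result: 1341068619663964900807
Multiplications needed: 6 (6 lines after 7^1)

7^25 = 1341068619663964900807. Using exponentiation by squaring, this requires 6 multiplications. The key idea: if the exponent is even, square the half-power; if odd, multiply by the base once.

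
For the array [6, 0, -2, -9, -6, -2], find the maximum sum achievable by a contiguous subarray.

Using Kadane's algorithm on [6, 0, -2, -9, -6, -2]:

Scanning through the array:
Position 1 (value 0): max_ending_here = 6, max_so_far = 6
Position 2 (value -2): max_ending_here = 4, max_so_far = 6
Position 3 (value -9): max_ending_here = -5, max_so_far = 6
Position 4 (value -6): max_ending_here = -6, max_so_far = 6
Position 5 (value -2): max_ending_here = -2, max_so_far = 6

Maximum subarray: [6]
Maximum sum: 6

The maximum subarray is [6] with sum 6. This subarray runs from index 0 to index 0.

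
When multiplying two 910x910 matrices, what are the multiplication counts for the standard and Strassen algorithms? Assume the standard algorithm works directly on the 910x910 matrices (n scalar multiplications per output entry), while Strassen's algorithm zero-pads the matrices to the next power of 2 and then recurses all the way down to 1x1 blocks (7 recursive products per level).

Matrix multiplication for 910x910 matrices:

Strassen's algorithm requires power-of-2 dimensions. Pad 910x910 to 1024x1024 (next power of 2).

Standard algorithm: 910^3 = 753571000 multiplications
Strassen's algorithm: 7^(log2(1024)) = 7^10 = 282475249 multiplications
Savings: 753571000 - 282475249 = 471095751 multiplications

Standard: 753571000 multiplications (910^3). Strassen: 282475249 multiplications (7^10, after padding to 1024x1024). Strassen reduces 8 recursive multiplications to 7 at each level.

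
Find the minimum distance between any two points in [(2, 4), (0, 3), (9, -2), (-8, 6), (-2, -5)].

Computing all pairwise distances among 5 points:

d((2, 4), (0, 3)) = 2.2361 <-- minimum
d((2, 4), (9, -2)) = 9.2195
d((2, 4), (-8, 6)) = 10.198
d((2, 4), (-2, -5)) = 9.8489
d((0, 3), (9, -2)) = 10.2956
d((0, 3), (-8, 6)) = 8.544
d((0, 3), (-2, -5)) = 8.2462
d((9, -2), (-8, 6)) = 18.7883
d((9, -2), (-2, -5)) = 11.4018
d((-8, 6), (-2, -5)) = 12.53

Closest pair: (2, 4) and (0, 3) with distance 2.2361

The closest pair is (2, 4) and (0, 3) with Euclidean distance 2.2361. For 5 points, brute-force pairwise comparison is shown above. For large n, the divide-and-conquer algorithm (sort by x, recurse on halves, check the dividing strip) achieves O(n log n).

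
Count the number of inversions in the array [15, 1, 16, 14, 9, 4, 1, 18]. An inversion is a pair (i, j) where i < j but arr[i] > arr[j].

Finding inversions in [15, 1, 16, 14, 9, 4, 1, 18]:

(0, 1): arr[0]=15 > arr[1]=1
(0, 3): arr[0]=15 > arr[3]=14
(0, 4): arr[0]=15 > arr[4]=9
(0, 5): arr[0]=15 > arr[5]=4
(0, 6): arr[0]=15 > arr[6]=1
(2, 3): arr[2]=16 > arr[3]=14
(2, 4): arr[2]=16 > arr[4]=9
(2, 5): arr[2]=16 > arr[5]=4
(2, 6): arr[2]=16 > arr[6]=1
(3, 4): arr[3]=14 > arr[4]=9
(3, 5): arr[3]=14 > arr[5]=4
(3, 6): arr[3]=14 > arr[6]=1
(4, 5): arr[4]=9 > arr[5]=4
(4, 6): arr[4]=9 > arr[6]=1
(5, 6): arr[5]=4 > arr[6]=1

Total inversions: 15

The array has 15 inversion(s): (0,1), (0,3), (0,4), (0,5), (0,6), (2,3), (2,4), (2,5), (2,6), (3,4), (3,5), (3,6), (4,5), (4,6), (5,6). Each pair (i,j) satisfies i < j and arr[i] > arr[j].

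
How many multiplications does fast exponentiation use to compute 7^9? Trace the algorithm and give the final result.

Computing 7^9 by squaring (build up from 7^1; each line after the first costs one multiplication):

7^1 = 7
7^2 = (7^1)^2 = 7^2 = 49
7^4 = (7^2)^2 = 49^2 = 2401
7^8 = (7^4)^2 = 2401^2 = 5764801
7^9 = 7 * 7^8 = 7 * 5764801 = 40353607

Result: 40353607
Multiplications needed: 4 (4 lines after 7^1)

7^9 = 40353607. Using exponentiation by squaring, this requires 4 multiplications. The key idea: if the exponent is even, square the half-power; if odd, multiply by the base once.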